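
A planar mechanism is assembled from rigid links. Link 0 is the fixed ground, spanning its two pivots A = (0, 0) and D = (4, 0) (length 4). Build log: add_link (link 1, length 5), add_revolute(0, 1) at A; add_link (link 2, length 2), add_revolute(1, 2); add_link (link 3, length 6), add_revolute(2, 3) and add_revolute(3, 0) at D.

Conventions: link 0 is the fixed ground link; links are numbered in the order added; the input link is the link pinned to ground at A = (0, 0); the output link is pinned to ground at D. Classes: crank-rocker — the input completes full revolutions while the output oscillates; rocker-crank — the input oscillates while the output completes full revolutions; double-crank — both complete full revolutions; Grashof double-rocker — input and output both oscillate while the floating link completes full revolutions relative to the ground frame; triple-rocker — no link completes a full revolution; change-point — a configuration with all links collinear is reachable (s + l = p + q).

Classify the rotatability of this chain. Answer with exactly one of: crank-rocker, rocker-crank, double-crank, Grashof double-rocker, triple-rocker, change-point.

lengths: ground=4, input=5, coupler=2, output=6
sorted: s=2 (shortest), l=6 (longest), p+q=9
s + l = 8 vs p + q = 9
s + l < p + q (Grashof) with shortest = coupler link → Grashof double-rocker

Grashof double-rocker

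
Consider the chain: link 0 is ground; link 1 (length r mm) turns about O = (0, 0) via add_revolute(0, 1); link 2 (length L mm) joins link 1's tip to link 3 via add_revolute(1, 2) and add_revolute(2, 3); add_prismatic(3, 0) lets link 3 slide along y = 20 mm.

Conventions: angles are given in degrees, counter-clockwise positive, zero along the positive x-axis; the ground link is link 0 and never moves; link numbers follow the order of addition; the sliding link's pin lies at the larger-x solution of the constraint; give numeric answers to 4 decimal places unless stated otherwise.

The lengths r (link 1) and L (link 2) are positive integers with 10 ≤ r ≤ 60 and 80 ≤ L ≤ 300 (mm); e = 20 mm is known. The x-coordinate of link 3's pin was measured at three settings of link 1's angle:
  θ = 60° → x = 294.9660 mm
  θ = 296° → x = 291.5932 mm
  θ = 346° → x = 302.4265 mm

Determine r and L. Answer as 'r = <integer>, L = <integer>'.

constraint per measurement: (x − r cos θ)² + (r sin θ − e)² = L²
subtracting the θ₁ and θ₂ equations cancels the r² and L² terms:
r = (x₁² − x₂²) / (2[(x₁cos θ₁ + e sin θ₁) − (x₂cos θ₂ + e sin θ₂)]) = 18.0002 → r = 18
L² = (x₁ − r cos θ₁)² + (r sin θ₁ − e)² = 81796.0149 → L = 286.0000 → L = 286
check at θ₃=346°: x = 302.4265 (printed 302.4265) ✓

r = 18, L = 286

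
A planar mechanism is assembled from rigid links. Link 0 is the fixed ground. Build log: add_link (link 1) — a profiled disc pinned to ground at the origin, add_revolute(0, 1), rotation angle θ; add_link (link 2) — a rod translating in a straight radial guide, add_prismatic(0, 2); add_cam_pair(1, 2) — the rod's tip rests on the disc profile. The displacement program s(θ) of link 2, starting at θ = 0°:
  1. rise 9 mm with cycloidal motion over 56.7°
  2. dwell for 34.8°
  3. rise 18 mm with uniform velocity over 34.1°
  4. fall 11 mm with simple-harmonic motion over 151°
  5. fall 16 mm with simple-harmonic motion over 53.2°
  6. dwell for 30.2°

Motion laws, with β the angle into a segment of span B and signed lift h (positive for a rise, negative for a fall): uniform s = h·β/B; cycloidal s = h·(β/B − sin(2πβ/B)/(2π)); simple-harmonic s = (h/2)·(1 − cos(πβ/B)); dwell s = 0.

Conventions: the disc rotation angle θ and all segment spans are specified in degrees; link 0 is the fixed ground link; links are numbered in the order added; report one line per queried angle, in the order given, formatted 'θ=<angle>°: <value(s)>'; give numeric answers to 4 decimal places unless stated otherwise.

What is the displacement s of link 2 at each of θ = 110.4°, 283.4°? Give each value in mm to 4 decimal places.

seg 1 [0°–56.7°] cycloidal, h=9: full span → s += 9 → s = 9.0000
seg 2 [56.7°–91.5°] dwell: s stays 9.0000
seg 3 [91.5°–125.6°] uniform, h=18: θ=110.4° here. β=18.9, B=34.1. 18·18.9/34.1 = 9.9765 → s = 18.9765
seg 3 [91.5°–125.6°] uniform, h=18: full span → s += 18 → s = 27.0000
seg 4 [125.6°–276.6°] simple-harmonic, h=-11: full span → s += -11 → s = 16.0000
seg 5 [276.6°–329.8°] simple-harmonic, h=-16: θ=283.4° here. β=6.8, B=53.2. -16/2·(1 − cos(π·0.1278)) = -0.6364 → s = 15.3636

θ=110.4°: 18.9765
θ=283.4°: 15.3636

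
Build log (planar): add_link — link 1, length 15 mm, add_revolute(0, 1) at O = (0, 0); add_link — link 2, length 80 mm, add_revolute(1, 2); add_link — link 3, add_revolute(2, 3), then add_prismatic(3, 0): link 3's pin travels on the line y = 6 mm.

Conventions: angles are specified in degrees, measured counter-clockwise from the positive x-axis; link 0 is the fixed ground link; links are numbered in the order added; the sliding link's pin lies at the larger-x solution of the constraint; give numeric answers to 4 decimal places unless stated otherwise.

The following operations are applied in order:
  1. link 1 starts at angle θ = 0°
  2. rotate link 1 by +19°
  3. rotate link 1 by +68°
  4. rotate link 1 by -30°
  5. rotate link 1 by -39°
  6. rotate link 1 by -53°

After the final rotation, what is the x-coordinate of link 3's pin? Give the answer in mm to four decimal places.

geometry: r = 15 mm, L = 80 mm, e = 6 mm; θ starts at 0°
rotate link 1 by +19°: θ ← 0° +19° = 19°
rotate link 1 by +68°: θ ← 19° +68° = 87°
rotate link 1 by -30°: θ ← 87° -30° = 57°
rotate link 1 by -39°: θ ← 57° -39° = 18°
rotate link 1 by -53°: θ ← 18° -53° = -35°
crank pin P = (r cos θ, r sin θ) = (12.287281, -8.603647)
h = r sin θ − e = -8.603647 − 6 = -14.603647
x = r cos θ + √(L² − h²) = 12.287281 + 78.655791 = 90.943072

90.9431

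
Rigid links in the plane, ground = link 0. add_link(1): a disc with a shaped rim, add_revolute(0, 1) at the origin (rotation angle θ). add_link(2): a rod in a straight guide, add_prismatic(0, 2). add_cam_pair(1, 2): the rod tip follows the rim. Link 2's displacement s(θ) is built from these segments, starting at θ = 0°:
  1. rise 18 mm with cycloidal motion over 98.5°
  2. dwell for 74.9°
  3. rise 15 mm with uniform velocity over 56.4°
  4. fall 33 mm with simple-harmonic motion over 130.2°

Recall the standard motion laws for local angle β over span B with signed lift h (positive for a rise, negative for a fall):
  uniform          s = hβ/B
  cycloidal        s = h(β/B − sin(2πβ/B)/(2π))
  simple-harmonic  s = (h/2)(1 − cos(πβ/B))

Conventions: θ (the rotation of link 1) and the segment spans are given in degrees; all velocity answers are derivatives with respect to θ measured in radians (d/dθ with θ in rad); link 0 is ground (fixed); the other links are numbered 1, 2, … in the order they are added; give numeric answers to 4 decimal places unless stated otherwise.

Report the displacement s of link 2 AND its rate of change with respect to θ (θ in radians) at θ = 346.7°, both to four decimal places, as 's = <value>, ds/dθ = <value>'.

segment 1 (0° to 98.5°, cycloidal, h = 18) is passed completely: s = 0.0000 + (18) = 18.0000
segment 2 (98.5° to 173.4°, dwell): s unchanged at 18.0000
segment 3 (173.4° to 229.8°, uniform, h = 15) is passed completely: s = 18.0000 + (15) = 33.0000
θ = 346.7° falls in segment 4 (229.8° to 360°, simple-harmonic, h = -33): β = 346.7 − 229.8 = 116.9°, B = 130.2°; Δs = -33/2·(1 − cos(π·0.8978)) = -32.1576; s = 33.0000 − 32.1576 = 0.8424
velocity in seg [229.8°–360°] (simple-harmonic), θ in radians: β = 116.9° = 2.0403 rad, B = 130.2° = 2.2724 rad; ds/dθ = (πh/(2B)) sin(πβ/B) = (π·(-33)/(2·2.2724)) sin(π·0.8978) = -7.195414 mm/rad

s = 0.8424, ds/dθ = -7.1954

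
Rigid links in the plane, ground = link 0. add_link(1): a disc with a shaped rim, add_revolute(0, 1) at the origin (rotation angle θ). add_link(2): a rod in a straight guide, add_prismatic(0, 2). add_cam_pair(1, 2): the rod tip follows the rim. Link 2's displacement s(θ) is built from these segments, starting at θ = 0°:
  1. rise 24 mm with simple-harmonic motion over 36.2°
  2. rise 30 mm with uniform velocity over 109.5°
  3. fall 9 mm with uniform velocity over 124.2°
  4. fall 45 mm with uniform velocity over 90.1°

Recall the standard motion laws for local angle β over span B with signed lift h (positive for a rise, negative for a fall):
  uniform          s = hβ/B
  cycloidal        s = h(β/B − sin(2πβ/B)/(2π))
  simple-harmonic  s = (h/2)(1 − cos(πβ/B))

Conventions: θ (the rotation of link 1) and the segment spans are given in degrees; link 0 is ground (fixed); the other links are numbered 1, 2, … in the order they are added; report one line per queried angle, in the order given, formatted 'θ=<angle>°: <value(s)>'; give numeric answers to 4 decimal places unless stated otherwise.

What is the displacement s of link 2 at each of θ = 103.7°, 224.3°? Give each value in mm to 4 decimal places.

segment 1 (0° to 36.2°, simple-harmonic, h = 24) is passed completely: s = 0.0000 + (24) = 24.0000
θ = 103.7° falls in segment 2 (36.2° to 145.7°, uniform, h = 30): β = 103.7 − 36.2 = 67.5°, B = 109.5°; Δs = 30·67.5/109.5 = 18.4932; s = 24.0000 + 18.4932 = 42.4932
segment 2 (36.2° to 145.7°, uniform, h = 30) is passed completely: s = 24.0000 + (30) = 54.0000
θ = 224.3° falls in segment 3 (145.7° to 269.9°, uniform, h = -9): β = 224.3 − 145.7 = 78.6°, B = 124.2°; Δs = -9·78.6/124.2 = -5.6957; s = 54.0000 − 5.6957 = 48.3043

θ=103.7°: 42.4932
θ=224.3°: 48.3043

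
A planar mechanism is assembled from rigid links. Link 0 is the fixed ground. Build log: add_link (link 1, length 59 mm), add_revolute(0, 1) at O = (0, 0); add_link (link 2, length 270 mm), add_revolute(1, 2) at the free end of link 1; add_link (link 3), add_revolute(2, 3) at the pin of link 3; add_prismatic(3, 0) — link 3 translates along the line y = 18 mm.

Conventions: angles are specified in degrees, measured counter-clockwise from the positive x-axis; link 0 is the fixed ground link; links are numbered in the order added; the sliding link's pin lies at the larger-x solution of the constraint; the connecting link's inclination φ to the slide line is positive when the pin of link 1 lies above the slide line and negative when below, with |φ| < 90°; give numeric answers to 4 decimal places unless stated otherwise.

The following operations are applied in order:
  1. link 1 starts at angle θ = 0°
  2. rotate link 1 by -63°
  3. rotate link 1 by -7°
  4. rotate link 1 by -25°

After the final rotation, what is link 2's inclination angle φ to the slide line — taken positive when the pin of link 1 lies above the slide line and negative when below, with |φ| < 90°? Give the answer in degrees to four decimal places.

geometry: r = 59 mm, L = 270 mm, e = 18 mm; θ starts at 0°
rotate link 1 by -63°: θ ← 0° -63° = -63°
rotate link 1 by -7°: θ ← -63° -7° = -70°
rotate link 1 by -25°: θ ← -70° -25° = -95°
h = r sin θ − e = -58.775487 − 18 = -76.775487
sin φ = h / L = -76.775487 / 270 = -0.28435366
φ = arcsin(-0.28435366) = -16.520217°

-16.5202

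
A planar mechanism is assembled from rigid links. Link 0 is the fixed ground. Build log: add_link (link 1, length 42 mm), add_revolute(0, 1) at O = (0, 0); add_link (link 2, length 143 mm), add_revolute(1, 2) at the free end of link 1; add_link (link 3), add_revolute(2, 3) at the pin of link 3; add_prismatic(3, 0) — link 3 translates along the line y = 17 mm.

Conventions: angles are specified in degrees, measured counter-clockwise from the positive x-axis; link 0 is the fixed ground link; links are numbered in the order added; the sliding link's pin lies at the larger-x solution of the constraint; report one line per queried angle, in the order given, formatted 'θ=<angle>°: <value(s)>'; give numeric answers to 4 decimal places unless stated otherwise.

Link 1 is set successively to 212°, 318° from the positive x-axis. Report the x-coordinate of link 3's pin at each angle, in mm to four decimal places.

geometry: r = 42 mm, L = 143 mm, e = 17 mm
θ=212°: crank pin P = (r cos θ, r sin θ) = (-35.618020, -22.256609)
θ=212°: h = r sin θ − e = -22.256609 − 17 = -39.256609
θ=212°: x = r cos θ + √(L² − h²) = -35.618020 + 137.506068 = 101.888048
θ=318°: crank pin P = (r cos θ, r sin θ) = (31.212083, -28.103485)
θ=318°: h = r sin θ − e = -28.103485 − 17 = -45.103485
θ=318°: x = r cos θ + √(L² − h²) = 31.212083 + 135.700684 = 166.912767

θ=212°: 101.8880
θ=318°: 166.9128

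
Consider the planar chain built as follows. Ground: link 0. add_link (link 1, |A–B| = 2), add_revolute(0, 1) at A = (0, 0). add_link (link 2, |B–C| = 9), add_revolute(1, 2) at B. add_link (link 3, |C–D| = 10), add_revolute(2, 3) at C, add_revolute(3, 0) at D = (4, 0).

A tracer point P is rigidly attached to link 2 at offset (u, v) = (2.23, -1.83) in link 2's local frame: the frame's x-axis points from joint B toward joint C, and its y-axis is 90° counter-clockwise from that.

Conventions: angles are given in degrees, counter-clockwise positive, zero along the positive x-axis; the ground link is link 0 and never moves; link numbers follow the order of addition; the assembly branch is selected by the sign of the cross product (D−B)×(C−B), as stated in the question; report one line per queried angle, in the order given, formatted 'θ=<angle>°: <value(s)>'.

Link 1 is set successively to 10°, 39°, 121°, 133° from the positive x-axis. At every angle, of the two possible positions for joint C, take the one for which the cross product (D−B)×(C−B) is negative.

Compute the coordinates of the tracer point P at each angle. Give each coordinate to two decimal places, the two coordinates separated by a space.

A=(0,0), D=(4.00,0)
θ=10°: B = A + 2.00·(cos10°, sin10°) = (1.9696, 0.3473)
θ=10°: |BD| = 2.0599
θ=10°: circle(B,9.00) ∩ circle(D,10.00): a=-3.5820, h=8.2565
θ=10°:   candidates: C₊=(-0.1691,9.0895) cross=17.007; C₋=(-2.9532,-7.1870) cross=-17.007
θ=10°:   branch - wants cross < 0 → take C=(-2.9532,-7.1870) (cross=-17.007)
θ=10°: ex = (C−B)/|BC| = (-0.5470,-0.8371); ey = (0.8371,-0.5470)
θ=10°: P = B + 2.23·ex + -1.83·ey = (-0.7821,-0.5186)
θ=39°: B = A + 2.00·(cos39°, sin39°) = (1.5543, 1.2586)
θ=39°: |BD| = 2.7506
θ=39°: circle(B,9.00) ∩ circle(D,10.00): a=-2.0785, h=8.7567
θ=39°:   candidates: C₊=(3.7131,9.9959) cross=24.086; C₋=(-4.3009,-5.5764) cross=-24.086
θ=39°:   branch - wants cross < 0 → take C=(-4.3009,-5.5764) (cross=-24.086)
θ=39°: ex = (C−B)/|BC| = (-0.6506,-0.7594); ey = (0.7594,-0.6506)
θ=39°: P = B + 2.23·ex + -1.83·ey = (-1.2863,0.7556)
θ=121°: B = A + 2.00·(cos121°, sin121°) = (-1.0301, 1.7143)
θ=121°: |BD| = 5.3142
θ=121°: circle(B,9.00) ∩ circle(D,10.00): a=0.8694, h=8.9579
θ=121°:   candidates: C₊=(2.6827,9.9128) cross=47.604; C₋=(-3.0969,-7.0451) cross=-47.604
θ=121°:   branch - wants cross < 0 → take C=(-3.0969,-7.0451) (cross=-47.604)
θ=121°: ex = (C−B)/|BC| = (-0.2296,-0.9733); ey = (0.9733,-0.2296)
θ=121°: P = B + 2.23·ex + -1.83·ey = (-3.3233,-0.0358)
θ=133°: B = A + 2.00·(cos133°, sin133°) = (-1.3640, 1.4627)
θ=133°: |BD| = 5.5599
θ=133°: circle(B,9.00) ∩ circle(D,10.00): a=1.0712, h=8.9360
θ=133°:   candidates: C₊=(2.0204,9.8021) cross=49.683; C₋=(-2.6814,-7.4404) cross=-49.683
θ=133°:   branch - wants cross < 0 → take C=(-2.6814,-7.4404) (cross=-49.683)
θ=133°: ex = (C−B)/|BC| = (-0.1464,-0.9892); ey = (0.9892,-0.1464)
θ=133°: P = B + 2.23·ex + -1.83·ey = (-3.5007,-0.4754)

θ=10°: -0.78 -0.52
θ=39°: -1.29 0.76
θ=121°: -3.32 -0.04
θ=133°: -3.50 -0.48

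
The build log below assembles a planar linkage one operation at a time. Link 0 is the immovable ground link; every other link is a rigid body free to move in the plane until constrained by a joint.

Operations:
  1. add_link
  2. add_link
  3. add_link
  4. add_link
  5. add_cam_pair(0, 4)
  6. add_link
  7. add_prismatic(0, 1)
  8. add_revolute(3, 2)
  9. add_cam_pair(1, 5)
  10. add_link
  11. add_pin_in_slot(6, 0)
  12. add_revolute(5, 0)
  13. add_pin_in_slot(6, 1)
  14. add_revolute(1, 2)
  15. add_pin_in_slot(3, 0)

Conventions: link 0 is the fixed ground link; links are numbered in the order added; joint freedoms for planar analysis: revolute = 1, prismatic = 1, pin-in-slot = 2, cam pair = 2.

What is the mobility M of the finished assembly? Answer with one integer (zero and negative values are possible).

link 0 = ground. State L|J1|J2 = 1|0|0
+link1  2|0|0
+link2  3|0|0
+link3  4|0|0
+link4  5|0|0
C(0,4) f=2→J2  5|0|1
+link5  6|0|1
P(0,1) f=1→J1  6|1|1
R(3,2) f=1→J1  6|2|1
C(1,5) f=2→J2  6|2|2
+link6  7|2|2
PS(6,0) f=2→J2  7|2|3
R(5,0) f=1→J1  7|3|3
PS(6,1) f=2→J2  7|3|4
R(1,2) f=1→J1  7|4|4
PS(3,0) f=2→J2  7|4|5
M = 3(7−1)−2·4−5 = 18−8−5 = 5

M = 5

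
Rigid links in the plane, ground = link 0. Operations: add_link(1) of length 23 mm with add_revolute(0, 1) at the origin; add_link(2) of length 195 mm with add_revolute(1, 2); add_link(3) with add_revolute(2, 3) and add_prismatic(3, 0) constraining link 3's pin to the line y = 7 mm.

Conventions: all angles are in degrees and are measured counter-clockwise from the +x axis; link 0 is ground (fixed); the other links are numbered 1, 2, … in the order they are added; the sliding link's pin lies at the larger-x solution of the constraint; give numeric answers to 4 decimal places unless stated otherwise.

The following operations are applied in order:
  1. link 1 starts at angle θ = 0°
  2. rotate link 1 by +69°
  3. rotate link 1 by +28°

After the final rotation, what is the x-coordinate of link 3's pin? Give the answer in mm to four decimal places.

geometry: r = 23 mm, L = 195 mm, e = 7 mm; θ starts at 0°
rotate link 1 by +69°: θ ← 0° +69° = 69°
rotate link 1 by +28°: θ ← 69° +28° = 97°
crank pin P = (r cos θ, r sin θ) = (-2.802995, 22.828561)
h = r sin θ − e = 22.828561 − 7 = 15.828561
x = r cos θ + √(L² − h²) = -2.802995 + 194.356519 = 191.553525

191.5535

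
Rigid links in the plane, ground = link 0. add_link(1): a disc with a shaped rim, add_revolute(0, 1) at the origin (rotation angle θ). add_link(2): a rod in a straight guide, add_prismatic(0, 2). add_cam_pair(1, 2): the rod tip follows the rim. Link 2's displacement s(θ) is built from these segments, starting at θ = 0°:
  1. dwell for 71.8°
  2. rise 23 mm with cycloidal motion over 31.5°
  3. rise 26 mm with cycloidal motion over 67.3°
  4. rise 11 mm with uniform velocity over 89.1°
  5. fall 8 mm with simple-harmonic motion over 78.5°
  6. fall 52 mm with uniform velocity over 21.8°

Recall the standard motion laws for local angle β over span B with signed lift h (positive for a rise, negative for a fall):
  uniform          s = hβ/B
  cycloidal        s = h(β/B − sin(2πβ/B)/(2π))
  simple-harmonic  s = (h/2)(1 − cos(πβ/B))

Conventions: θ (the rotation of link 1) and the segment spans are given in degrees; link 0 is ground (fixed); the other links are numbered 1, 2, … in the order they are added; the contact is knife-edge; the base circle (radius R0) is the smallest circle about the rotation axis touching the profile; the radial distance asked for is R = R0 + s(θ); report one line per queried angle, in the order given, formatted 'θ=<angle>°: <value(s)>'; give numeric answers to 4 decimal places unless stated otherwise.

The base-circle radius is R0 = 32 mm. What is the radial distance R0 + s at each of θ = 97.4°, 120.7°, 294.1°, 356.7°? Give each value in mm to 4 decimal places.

segment 1 (0° to 71.8°, dwell): s unchanged at 0.0000
θ = 97.4° falls in segment 2 (71.8° to 103.3°, cycloidal, h = 23): β = 97.4 − 71.8 = 25.6°, B = 31.5°; Δs = 23·(0.8127 − sin(2π·0.8127)/(2π)) = 22.0722; s = 0.0000 + 22.0722 = 22.0722
segment 2 (71.8° to 103.3°, cycloidal, h = 23) is passed completely: s = 0.0000 + (23) = 23.0000
θ = 120.7° falls in segment 3 (103.3° to 170.6°, cycloidal, h = 26): β = 120.7 − 103.3 = 17.4°, B = 67.3°; Δs = 26·(0.2585 − sin(2π·0.2585)/(2π)) = 2.5901; s = 23.0000 + 2.5901 = 25.5901
segment 3 (103.3° to 170.6°, cycloidal, h = 26) is passed completely: s = 23.0000 + (26) = 49.0000
segment 4 (170.6° to 259.7°, uniform, h = 11) is passed completely: s = 49.0000 + (11) = 60.0000
θ = 294.1° falls in segment 5 (259.7° to 338.2°, simple-harmonic, h = -8): β = 294.1 − 259.7 = 34.4°, B = 78.5°; Δs = -8/2·(1 − cos(π·0.4382)) = -3.2285; s = 60.0000 − 3.2285 = 56.7715
segment 5 (259.7° to 338.2°, simple-harmonic, h = -8) is passed completely: s = 60.0000 + (-8) = 52.0000
θ = 356.7° falls in segment 6 (338.2° to 360°, uniform, h = -52): β = 356.7 − 338.2 = 18.5°, B = 21.8°; Δs = -52·18.5/21.8 = -44.1284; s = 52.0000 − 44.1284 = 7.8716
θ=97.4°: R = R0 + s = 32 + 22.0722 = 54.0722
θ=120.7°: R = R0 + s = 32 + 25.5901 = 57.5901
θ=294.1°: R = R0 + s = 32 + 56.7715 = 88.7715
θ=356.7°: R = R0 + s = 32 + 7.8716 = 39.8716

θ=97.4°: 54.0722
θ=120.7°: 57.5901
θ=294.1°: 88.7715
θ=356.7°: 39.8716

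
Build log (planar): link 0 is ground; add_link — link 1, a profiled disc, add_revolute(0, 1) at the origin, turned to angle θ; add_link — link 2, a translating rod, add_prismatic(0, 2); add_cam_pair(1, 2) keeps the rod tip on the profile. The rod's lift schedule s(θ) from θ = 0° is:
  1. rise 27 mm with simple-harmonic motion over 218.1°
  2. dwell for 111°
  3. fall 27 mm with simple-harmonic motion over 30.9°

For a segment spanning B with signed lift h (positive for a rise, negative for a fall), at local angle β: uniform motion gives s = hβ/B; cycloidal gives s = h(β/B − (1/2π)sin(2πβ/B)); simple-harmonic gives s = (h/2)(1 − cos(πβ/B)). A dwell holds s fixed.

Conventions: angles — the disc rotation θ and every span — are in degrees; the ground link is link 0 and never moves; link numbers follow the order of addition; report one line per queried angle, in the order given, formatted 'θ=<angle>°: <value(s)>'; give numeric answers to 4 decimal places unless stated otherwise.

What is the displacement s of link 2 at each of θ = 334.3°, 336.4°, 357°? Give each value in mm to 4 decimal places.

seg 1 [0°–218.1°] simple-harmonic, h=27: full span → s += 27 → s = 27.0000
seg 2 [218.1°–329.1°] dwell: s stays 27.0000
seg 3 [329.1°–360°] simple-harmonic, h=-27: θ=334.3° here. β=5.2, B=30.9. -27/2·(1 − cos(π·0.1683)) = -1.8431 → s = 25.1569
seg 3 [329.1°–360°] simple-harmonic, h=-27: θ=336.4° here. β=7.3, B=30.9. -27/2·(1 − cos(π·0.2362)) = -3.5506 → s = 23.4494
seg 3 [329.1°–360°] simple-harmonic, h=-27: θ=357° here. β=27.9, B=30.9. -27/2·(1 − cos(π·0.9029)) = -26.3769 → s = 0.6231

θ=334.3°: 25.1569
θ=336.4°: 23.4494
θ=357°: 0.6231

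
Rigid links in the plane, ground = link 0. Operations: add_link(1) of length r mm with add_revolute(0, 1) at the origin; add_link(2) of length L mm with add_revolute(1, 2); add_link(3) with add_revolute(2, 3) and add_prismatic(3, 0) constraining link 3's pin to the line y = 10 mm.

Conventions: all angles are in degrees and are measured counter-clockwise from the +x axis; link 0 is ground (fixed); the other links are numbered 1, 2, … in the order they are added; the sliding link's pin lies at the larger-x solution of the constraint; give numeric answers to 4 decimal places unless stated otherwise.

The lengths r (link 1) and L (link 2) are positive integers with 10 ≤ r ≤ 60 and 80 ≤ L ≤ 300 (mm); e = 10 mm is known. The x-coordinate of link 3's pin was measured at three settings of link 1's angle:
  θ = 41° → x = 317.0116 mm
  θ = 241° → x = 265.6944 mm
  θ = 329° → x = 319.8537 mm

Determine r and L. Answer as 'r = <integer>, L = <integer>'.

constraint per measurement: (x − r cos θ)² + (r sin θ − e)² = L²
subtracting the θ₁ and θ₂ equations cancels the r² and L² terms:
r = (x₁² − x₂²) / (2[(x₁cos θ₁ + e sin θ₁) − (x₂cos θ₂ + e sin θ₂)]) = 39.0000 → r = 39
L² = (x₁ − r cos θ₁)² + (r sin θ₁ − e)² = 82943.9966 → L = 288.0000 → L = 288
check at θ₃=329°: x = 319.8537 (printed 319.8537) ✓

r = 39, L = 288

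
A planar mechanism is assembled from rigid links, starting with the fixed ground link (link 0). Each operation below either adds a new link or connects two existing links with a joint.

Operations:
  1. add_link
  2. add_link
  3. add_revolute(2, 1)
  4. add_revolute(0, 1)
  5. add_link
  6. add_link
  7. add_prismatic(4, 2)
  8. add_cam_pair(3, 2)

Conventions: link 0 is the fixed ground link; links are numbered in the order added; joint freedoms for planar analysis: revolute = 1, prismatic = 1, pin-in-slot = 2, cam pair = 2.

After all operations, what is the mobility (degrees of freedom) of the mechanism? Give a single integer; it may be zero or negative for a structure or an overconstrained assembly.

L=1 J1=0 J2=0
add link → L=2 J1=0 J2=0
add link → L=3 J1=0 J2=0
R@2,1 dof=1 J1 → L=3 J1=1 J2=0
R@0,1 dof=1 J1 → L=3 J1=2 J2=0
add link → L=4 J1=2 J2=0
add link → L=5 J1=2 J2=0
P@4,2 dof=1 J1 → L=5 J1=3 J2=0
C@3,2 dof=2 J2 → L=5 J1=3 J2=1
M=3(L−1)−2J1−J2=3·4−2·3−1=5

M = 5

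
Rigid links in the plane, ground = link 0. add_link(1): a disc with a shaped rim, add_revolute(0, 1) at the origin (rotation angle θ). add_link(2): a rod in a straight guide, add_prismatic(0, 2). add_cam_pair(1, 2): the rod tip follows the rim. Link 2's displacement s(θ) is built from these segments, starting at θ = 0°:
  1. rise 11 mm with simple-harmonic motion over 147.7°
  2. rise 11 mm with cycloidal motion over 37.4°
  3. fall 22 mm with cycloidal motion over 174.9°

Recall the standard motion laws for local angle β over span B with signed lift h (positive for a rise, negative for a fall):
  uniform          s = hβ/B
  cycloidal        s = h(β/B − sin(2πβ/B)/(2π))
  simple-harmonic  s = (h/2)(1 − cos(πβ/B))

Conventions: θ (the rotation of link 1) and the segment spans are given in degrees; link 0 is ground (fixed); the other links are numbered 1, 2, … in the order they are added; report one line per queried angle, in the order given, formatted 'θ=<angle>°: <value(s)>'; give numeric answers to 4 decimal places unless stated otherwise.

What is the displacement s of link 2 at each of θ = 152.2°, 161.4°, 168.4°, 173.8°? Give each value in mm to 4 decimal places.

segment 1 (0° to 147.7°, simple-harmonic, h = 11) is passed completely: s = 0.0000 + (11) = 11.0000
θ = 152.2° falls in segment 2 (147.7° to 185.1°, cycloidal, h = 11): β = 152.2 − 147.7 = 4.5°, B = 37.4°; Δs = 11·(0.1203 − sin(2π·0.1203)/(2π)) = 0.1225; s = 11.0000 + 0.1225 = 11.1225
θ = 161.4° falls in segment 2 (147.7° to 185.1°, cycloidal, h = 11): β = 161.4 − 147.7 = 13.7°, B = 37.4°; Δs = 11·(0.3663 − sin(2π·0.3663)/(2π)) = 2.7258; s = 11.0000 + 2.7258 = 13.7258
θ = 168.4° falls in segment 2 (147.7° to 185.1°, cycloidal, h = 11): β = 168.4 − 147.7 = 20.7°, B = 37.4°; Δs = 11·(0.5535 − sin(2π·0.5535)/(2π)) = 6.6655; s = 11.0000 + 6.6655 = 17.6655
θ = 173.8° falls in segment 2 (147.7° to 185.1°, cycloidal, h = 11): β = 173.8 − 147.7 = 26.1°, B = 37.4°; Δs = 11·(0.6979 − sin(2π·0.6979)/(2π)) = 9.3341; s = 11.0000 + 9.3341 = 20.3341

θ=152.2°: 11.1225
θ=161.4°: 13.7258
θ=168.4°: 17.6655
θ=173.8°: 20.3341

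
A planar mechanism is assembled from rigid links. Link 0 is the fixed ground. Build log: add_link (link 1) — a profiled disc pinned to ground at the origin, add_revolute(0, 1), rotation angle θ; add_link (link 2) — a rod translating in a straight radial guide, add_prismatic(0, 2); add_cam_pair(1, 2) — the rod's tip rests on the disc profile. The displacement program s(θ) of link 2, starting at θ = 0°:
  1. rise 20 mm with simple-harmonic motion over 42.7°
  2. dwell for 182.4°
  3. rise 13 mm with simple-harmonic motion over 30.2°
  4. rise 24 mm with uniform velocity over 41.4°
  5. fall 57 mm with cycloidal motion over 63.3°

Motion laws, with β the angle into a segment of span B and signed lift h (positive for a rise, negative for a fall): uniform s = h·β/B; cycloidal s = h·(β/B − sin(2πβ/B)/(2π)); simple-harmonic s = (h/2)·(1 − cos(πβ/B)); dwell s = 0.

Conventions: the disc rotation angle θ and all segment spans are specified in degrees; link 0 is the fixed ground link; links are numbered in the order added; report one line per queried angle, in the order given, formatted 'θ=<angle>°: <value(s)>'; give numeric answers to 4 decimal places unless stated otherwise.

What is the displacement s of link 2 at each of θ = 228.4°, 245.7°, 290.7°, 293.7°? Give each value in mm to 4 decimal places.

seg 1 [0°–42.7°] simple-harmonic, h=20: full span → s += 20 → s = 20.0000
seg 2 [42.7°–225.1°] dwell: s stays 20.0000
seg 3 [225.1°–255.3°] simple-harmonic, h=13: θ=228.4° here. β=3.3, B=30.2. 13/2·(1 − cos(π·0.1093)) = 0.3793 → s = 20.3793
seg 3 [225.1°–255.3°] simple-harmonic, h=13: θ=245.7° here. β=20.6, B=30.2. 13/2·(1 − cos(π·0.6821)) = 10.0193 → s = 30.0193
seg 3 [225.1°–255.3°] simple-harmonic, h=13: full span → s += 13 → s = 33.0000
seg 4 [255.3°–296.7°] uniform, h=24: θ=290.7° here. β=35.4, B=41.4. 24·35.4/41.4 = 20.5217 → s = 53.5217
seg 4 [255.3°–296.7°] uniform, h=24: θ=293.7° here. β=38.4, B=41.4. 24·38.4/41.4 = 22.2609 → s = 55.2609

θ=228.4°: 20.3793
θ=245.7°: 30.0193
θ=290.7°: 53.5217
θ=293.7°: 55.2609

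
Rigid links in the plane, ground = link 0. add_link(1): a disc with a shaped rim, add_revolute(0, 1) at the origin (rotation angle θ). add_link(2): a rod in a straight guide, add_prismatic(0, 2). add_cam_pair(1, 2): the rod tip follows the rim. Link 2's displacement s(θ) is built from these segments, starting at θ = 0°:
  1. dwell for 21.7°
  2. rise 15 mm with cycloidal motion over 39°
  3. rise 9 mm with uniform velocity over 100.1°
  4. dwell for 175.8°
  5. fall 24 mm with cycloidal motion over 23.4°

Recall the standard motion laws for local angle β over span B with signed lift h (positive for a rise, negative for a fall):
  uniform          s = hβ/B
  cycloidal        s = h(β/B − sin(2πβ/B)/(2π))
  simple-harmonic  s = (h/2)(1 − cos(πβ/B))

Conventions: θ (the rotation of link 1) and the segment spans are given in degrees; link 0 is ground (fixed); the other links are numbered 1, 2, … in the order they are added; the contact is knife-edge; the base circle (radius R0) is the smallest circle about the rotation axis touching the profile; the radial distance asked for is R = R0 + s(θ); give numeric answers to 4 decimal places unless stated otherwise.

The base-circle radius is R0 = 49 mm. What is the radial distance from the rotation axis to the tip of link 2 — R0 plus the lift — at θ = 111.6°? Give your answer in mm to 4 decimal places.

segment 1 (0° to 21.7°, dwell): s unchanged at 0.0000
segment 2 (21.7° to 60.7°, cycloidal, h = 15) is passed completely: s = 0.0000 + (15) = 15.0000
θ = 111.6° falls in segment 3 (60.7° to 160.8°, uniform, h = 9): β = 111.6 − 60.7 = 50.9°, B = 100.1°; Δs = 9·50.9/100.1 = 4.5764; s = 15.0000 + 4.5764 = 19.5764
R = R0 + s = 49 + 19.5764 = 68.5764

68.5764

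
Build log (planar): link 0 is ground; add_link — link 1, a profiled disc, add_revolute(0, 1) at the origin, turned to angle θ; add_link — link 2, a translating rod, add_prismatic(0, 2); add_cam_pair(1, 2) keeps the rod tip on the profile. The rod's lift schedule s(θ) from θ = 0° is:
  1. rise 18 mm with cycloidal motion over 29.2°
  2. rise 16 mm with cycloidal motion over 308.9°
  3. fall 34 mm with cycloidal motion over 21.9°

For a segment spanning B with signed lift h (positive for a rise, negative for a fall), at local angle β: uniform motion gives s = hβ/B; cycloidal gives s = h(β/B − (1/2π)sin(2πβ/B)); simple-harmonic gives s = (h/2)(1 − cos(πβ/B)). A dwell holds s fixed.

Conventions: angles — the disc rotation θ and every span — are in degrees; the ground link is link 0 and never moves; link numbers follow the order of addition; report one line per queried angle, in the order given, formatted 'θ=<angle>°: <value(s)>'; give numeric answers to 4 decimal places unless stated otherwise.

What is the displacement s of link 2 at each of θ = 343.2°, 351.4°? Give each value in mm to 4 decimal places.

seg 1 [0°–29.2°] cycloidal, h=18: full span → s += 18 → s = 18.0000
seg 2 [29.2°–338.1°] cycloidal, h=16: full span → s += 16 → s = 34.0000
seg 3 [338.1°–360°] cycloidal, h=-34: θ=343.2° here. β=5.1, B=21.9. -34·(0.2329 − sin(2π·0.2329)/(2π)) = -2.5378 → s = 31.4622
seg 3 [338.1°–360°] cycloidal, h=-34: θ=351.4° here. β=13.3, B=21.9. -34·(0.6073 − sin(2π·0.6073)/(2π)) = -24.0266 → s = 9.9734

θ=343.2°: 31.4622
θ=351.4°: 9.9734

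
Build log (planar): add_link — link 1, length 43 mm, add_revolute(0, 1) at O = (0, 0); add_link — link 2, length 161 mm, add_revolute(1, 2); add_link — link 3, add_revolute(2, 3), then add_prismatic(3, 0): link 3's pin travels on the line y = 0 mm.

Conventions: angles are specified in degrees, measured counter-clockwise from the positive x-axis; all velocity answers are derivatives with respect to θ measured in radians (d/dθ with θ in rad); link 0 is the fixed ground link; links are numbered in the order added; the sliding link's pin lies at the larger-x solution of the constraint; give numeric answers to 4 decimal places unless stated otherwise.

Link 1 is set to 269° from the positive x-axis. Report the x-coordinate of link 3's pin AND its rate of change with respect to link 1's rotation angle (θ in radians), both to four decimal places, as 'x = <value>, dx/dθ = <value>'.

geometry: r = 43 mm, L = 161 mm, e = 0 mm
crank pin P = (r cos θ, r sin θ) = (-0.750453, -42.993451)
h = r sin θ − e = -42.993451 − 0 = -42.993451
x = r cos θ + √(L² − h²) = -0.750453 + 155.153354 = 154.402900
dx/dθ = −r sin θ − h·r cos θ/√(L² − h²) (θ in radians; h = -42.993451) = 42.785498

x = 154.4029, dx/dθ = 42.7855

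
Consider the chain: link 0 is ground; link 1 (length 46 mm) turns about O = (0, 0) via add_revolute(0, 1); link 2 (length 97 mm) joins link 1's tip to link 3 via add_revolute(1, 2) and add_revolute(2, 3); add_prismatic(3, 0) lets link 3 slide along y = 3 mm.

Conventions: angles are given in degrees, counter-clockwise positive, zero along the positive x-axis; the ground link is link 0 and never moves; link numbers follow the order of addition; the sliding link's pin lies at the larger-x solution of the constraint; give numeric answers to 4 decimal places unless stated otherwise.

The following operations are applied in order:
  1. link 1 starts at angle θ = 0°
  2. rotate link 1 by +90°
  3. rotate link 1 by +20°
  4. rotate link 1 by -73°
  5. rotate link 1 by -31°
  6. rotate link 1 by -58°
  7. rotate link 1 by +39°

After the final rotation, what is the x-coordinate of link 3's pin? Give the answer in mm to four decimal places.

geometry: r = 46 mm, L = 97 mm, e = 3 mm; θ starts at 0°
rotate link 1 by +90°: θ ← 0° +90° = 90°
rotate link 1 by +20°: θ ← 90° +20° = 110°
rotate link 1 by -73°: θ ← 110° -73° = 37°
rotate link 1 by -31°: θ ← 37° -31° = 6°
rotate link 1 by -58°: θ ← 6° -58° = -52°
rotate link 1 by +39°: θ ← -52° +39° = -13°
crank pin P = (r cos θ, r sin θ) = (44.821023, -10.347748)
h = r sin θ − e = -10.347748 − 3 = -13.347748
x = r cos θ + √(L² − h²) = 44.821023 + 96.077248 = 140.898271

140.8983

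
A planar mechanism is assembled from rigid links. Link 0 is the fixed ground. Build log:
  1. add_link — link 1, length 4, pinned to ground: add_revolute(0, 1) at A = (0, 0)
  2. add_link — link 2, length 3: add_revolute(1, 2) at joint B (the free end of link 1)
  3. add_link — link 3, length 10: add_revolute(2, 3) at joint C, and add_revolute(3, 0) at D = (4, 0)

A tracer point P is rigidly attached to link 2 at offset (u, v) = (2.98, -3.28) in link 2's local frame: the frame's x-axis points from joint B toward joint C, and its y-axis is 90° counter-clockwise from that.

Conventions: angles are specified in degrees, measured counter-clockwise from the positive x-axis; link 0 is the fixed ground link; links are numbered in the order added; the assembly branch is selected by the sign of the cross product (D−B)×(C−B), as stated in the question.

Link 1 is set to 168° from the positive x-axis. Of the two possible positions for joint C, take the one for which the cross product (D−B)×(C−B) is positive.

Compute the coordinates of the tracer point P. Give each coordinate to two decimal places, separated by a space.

A=(0,0), D=(4.00,0)
B = A + 4.00·(cos168°, sin168°) = (-3.9126, 0.8316)
|BD| = 7.9562
circle(B,3.00) ∩ circle(D,10.00): a=-1.7407, h=2.4433
  candidates: C₊=(-5.3884,3.4435) cross=19.439; C₋=(-5.8992,-1.4163) cross=-19.439
  branch + wants cross > 0 → take C=(-5.3884,3.4435) (cross=19.439)
ex = (C−B)/|BC| = (-0.4919,0.8706); ey = (-0.8706,-0.4919)
P = B + 2.98·ex + -3.28·ey = (-2.5229,5.0397)

-2.52 5.04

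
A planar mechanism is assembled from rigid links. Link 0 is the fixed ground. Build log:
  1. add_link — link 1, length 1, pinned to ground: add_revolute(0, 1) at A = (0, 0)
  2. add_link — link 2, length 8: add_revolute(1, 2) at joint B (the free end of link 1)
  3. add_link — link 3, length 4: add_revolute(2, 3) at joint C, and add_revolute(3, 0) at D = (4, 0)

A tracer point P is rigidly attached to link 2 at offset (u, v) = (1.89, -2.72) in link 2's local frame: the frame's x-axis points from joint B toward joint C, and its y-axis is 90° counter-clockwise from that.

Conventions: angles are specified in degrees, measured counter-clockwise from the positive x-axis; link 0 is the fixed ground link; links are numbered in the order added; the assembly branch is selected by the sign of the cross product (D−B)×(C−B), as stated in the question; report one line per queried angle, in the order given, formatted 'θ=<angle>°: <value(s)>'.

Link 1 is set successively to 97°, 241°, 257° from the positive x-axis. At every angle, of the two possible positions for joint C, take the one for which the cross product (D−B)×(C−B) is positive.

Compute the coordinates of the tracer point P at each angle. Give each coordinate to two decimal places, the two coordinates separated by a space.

A=(0,0), D=(4.00,0)
θ=97°: B = A + 1.00·(cos97°, sin97°) = (-0.1219, 0.9925)
θ=97°: |BD| = 4.2397
θ=97°: circle(B,8.00) ∩ circle(D,4.00): a=7.7806, h=1.8606
θ=97°:   candidates: C₊=(7.8781,0.9799) cross=7.888; C₋=(7.0070,-2.6378) cross=-7.888
θ=97°:   branch + wants cross > 0 → take C=(7.8781,0.9799) (cross=7.888)
θ=97°: ex = (C−B)/|BC| = (1.0000,-0.0016); ey = (0.0016,1.0000)
θ=97°: P = B + 1.89·ex + -2.72·ey = (1.7638,-1.7304)
θ=241°: B = A + 1.00·(cos241°, sin241°) = (-0.4848, -0.8746)
θ=241°: |BD| = 4.5693
θ=241°: circle(B,8.00) ∩ circle(D,4.00): a=7.5371, h=2.6818
θ=241°:   candidates: C₊=(6.3996,3.2003) cross=12.254; C₋=(7.4263,-2.0642) cross=-12.254
θ=241°:   branch + wants cross > 0 → take C=(6.3996,3.2003) (cross=12.254)
θ=241°: ex = (C−B)/|BC| = (0.8606,0.5094); ey = (-0.5094,0.8606)
θ=241°: P = B + 1.89·ex + -2.72·ey = (2.5271,-2.2526)
θ=257°: B = A + 1.00·(cos257°, sin257°) = (-0.2250, -0.9744)
θ=257°: |BD| = 4.3359
θ=257°: circle(B,8.00) ∩ circle(D,4.00): a=7.7032, h=2.1590
θ=257°:   candidates: C₊=(6.7960,2.8605) cross=9.361; C₋=(7.7664,-1.3470) cross=-9.361
θ=257°:   branch + wants cross > 0 → take C=(6.7960,2.8605) (cross=9.361)
θ=257°: ex = (C−B)/|BC| = (0.8776,0.4794); ey = (-0.4794,0.8776)
θ=257°: P = B + 1.89·ex + -2.72·ey = (2.7376,-2.4555)

θ=97°: 1.76 -1.73
θ=241°: 2.53 -2.25
θ=257°: 2.74 -2.46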